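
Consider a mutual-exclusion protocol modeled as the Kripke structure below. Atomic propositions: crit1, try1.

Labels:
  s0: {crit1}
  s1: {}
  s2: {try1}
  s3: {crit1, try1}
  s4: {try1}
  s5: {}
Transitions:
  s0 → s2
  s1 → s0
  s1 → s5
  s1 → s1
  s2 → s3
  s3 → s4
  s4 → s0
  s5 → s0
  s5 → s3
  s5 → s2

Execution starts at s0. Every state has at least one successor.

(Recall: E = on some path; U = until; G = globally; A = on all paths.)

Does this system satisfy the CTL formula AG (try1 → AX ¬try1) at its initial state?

States satisfying try1 → AX ¬try1: {s0, s1, s4, s5}.
States satisfying AG (try1 → AX ¬try1): ∅.
s2 is reachable from s0 and violates try1 → AX ¬try1, so AG fails at s0.
s0 ∉ Sat(AG (try1 → AX ¬try1)).

No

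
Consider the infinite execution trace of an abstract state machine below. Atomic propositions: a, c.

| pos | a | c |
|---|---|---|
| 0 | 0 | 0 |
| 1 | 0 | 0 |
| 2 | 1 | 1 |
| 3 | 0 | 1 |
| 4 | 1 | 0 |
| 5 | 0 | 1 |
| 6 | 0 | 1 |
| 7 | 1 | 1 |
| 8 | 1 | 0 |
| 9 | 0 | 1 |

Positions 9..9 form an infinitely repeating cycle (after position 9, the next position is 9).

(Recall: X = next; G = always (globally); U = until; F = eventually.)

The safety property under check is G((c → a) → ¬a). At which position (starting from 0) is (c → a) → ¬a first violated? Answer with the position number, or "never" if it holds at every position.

2

Check (c → a) → ¬a at each position in order: 0 ✓, 1 ✓.
At position 2 the labels are {a, c}, so (c → a) → ¬a is false there. This is the first violation.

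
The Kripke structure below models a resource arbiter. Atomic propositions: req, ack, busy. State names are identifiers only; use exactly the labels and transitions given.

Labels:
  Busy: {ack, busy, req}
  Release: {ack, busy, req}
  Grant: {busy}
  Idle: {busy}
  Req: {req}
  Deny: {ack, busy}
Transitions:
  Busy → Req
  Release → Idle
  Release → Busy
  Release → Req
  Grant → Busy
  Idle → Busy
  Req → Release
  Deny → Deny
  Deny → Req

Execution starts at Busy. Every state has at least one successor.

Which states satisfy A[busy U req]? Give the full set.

States satisfying busy: {Busy, Release, Grant, Idle, Deny}.
States satisfying req: {Busy, Release, Req}.
States satisfying A[busy U req]: {Busy, Release, Grant, Idle, Req}.

{Busy, Release, Grant, Idle, Req}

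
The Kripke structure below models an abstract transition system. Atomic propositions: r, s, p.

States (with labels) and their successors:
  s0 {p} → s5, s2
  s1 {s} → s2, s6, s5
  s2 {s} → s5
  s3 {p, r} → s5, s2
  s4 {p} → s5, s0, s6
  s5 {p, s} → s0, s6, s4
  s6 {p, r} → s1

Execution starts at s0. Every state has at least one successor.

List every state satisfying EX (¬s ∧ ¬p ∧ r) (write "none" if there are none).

States satisfying ¬s ∧ ¬p ∧ r: ∅.
States satisfying EX (¬s ∧ ¬p ∧ r): ∅.

none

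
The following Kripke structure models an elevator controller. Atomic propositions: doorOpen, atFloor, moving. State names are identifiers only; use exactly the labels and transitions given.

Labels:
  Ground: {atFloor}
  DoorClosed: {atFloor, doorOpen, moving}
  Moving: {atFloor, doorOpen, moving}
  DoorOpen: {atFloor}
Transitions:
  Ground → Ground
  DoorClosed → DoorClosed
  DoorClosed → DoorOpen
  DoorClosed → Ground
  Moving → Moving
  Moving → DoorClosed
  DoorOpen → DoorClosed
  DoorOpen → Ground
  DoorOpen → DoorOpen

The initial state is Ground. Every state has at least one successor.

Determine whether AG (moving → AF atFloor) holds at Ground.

Satisfied

States satisfying moving → AF atFloor: {Ground, DoorClosed, Moving, DoorOpen}.
States satisfying AG (moving → AF atFloor): {Ground, DoorClosed, Moving, DoorOpen}.
Every state reachable from Ground satisfies moving → AF atFloor.
Ground ∈ Sat(AG (moving → AF atFloor)).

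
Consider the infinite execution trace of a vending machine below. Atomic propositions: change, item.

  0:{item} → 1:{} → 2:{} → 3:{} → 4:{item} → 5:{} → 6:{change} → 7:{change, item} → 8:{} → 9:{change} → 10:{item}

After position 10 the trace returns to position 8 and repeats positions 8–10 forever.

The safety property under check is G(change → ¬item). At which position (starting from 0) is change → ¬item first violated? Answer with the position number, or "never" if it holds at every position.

7

Check change → ¬item at each position in order: 0 ✓, 1 ✓, 2 ✓, 3 ✓, 4 ✓, 5 ✓, 6 ✓.
At position 7 the labels are {change, item}, so change → ¬item is false there. This is the first violation.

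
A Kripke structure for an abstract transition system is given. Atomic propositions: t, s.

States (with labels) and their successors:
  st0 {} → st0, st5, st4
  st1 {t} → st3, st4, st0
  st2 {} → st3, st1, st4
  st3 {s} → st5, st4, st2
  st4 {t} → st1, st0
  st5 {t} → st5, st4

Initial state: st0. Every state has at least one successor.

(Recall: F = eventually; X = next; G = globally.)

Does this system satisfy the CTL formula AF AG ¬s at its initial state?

No

States satisfying AG ¬s: ∅.
States satisfying AF AG ¬s: ∅.
There is a path from st0 along which AG ¬s never holds.
st0 ∉ Sat(AF AG ¬s).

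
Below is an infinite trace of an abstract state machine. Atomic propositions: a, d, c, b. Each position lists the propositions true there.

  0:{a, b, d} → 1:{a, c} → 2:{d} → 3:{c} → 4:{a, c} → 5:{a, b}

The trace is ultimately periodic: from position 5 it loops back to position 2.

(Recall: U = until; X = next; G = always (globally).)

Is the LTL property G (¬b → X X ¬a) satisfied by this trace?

¬b → X X ¬a must hold at every position from 0 onward. It fails at position 2, so G (¬b → X X ¬a) is false.
Positions where ¬b holds: 1, 2, 3, 4.
Check X X ¬a at each: 1→ok, 2→fails, 3→fails, 4→ok.

Does not hold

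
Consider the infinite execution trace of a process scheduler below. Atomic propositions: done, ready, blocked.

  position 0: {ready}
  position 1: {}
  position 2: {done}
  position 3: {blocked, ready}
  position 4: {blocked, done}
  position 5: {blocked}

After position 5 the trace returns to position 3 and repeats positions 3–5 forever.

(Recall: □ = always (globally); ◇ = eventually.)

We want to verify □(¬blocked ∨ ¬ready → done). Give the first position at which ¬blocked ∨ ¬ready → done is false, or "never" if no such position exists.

0

At position 0 the labels are {ready}, so ¬blocked ∨ ¬ready → done is false there. This is the first violation.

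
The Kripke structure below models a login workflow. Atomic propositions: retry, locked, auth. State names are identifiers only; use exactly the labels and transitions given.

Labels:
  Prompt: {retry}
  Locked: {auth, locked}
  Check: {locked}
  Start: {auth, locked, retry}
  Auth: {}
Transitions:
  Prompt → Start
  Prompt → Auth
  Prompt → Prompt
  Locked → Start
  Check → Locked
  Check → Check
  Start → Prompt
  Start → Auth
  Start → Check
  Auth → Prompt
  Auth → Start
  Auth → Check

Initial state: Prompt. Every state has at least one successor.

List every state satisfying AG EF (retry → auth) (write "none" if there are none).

{Prompt, Locked, Check, Start, Auth}

States satisfying EF (retry → auth): {Prompt, Locked, Check, Start, Auth}.
States satisfying AG EF (retry → auth): {Prompt, Locked, Check, Start, Auth}.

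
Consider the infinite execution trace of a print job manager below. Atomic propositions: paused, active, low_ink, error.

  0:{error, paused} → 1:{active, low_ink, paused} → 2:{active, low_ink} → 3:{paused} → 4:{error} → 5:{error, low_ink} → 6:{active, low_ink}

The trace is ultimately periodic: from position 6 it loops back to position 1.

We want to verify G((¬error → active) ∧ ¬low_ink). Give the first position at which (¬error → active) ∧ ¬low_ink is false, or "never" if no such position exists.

1

Check (¬error → active) ∧ ¬low_ink at each position in order: 0 ✓.
At position 1 the labels are {active, low_ink, paused}, so (¬error → active) ∧ ¬low_ink is false there. This is the first violation.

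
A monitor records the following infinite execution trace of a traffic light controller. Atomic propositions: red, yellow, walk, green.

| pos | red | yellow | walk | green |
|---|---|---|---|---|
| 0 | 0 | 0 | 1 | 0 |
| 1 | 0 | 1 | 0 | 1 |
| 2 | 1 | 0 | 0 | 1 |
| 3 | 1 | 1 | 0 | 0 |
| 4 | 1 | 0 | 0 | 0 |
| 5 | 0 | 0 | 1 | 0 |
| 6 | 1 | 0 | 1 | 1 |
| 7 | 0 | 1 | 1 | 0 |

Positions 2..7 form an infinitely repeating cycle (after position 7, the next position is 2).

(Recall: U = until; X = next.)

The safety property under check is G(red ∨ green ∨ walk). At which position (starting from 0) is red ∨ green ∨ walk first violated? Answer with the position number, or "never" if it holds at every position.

red ∨ green ∨ walk holds at every position 0..7, and those are all the positions the trace ever visits, so the invariant G(red ∨ green ∨ walk) is never violated.

never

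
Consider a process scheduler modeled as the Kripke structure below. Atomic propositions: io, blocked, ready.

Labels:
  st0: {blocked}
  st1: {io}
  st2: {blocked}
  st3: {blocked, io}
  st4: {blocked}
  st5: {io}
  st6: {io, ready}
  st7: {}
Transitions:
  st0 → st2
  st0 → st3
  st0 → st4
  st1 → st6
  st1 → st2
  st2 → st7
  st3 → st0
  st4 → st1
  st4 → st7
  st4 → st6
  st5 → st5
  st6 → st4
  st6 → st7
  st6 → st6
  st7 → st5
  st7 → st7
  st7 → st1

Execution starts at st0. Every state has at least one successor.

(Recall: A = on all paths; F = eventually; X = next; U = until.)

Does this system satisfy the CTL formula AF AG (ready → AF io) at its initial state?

Satisfied

States satisfying AG (ready → AF io): {st0, st1, st2, st3, st4, st5, st6, st7}.
States satisfying AF AG (ready → AF io): {st0, st1, st2, st3, st4, st5, st6, st7}.
st0 ∈ Sat(AF AG (ready → AF io)).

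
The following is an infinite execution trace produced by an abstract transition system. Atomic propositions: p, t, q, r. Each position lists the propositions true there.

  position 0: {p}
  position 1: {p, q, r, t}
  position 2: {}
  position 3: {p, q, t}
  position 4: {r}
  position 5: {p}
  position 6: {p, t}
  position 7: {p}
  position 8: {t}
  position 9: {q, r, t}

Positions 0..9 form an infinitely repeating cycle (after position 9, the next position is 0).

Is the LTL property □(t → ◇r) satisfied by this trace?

Holds

t → ◇r holds at every position 0..9, and those are all positions ever visited, so □(t → ◇r) holds.
Positions where t holds: 1, 3, 6, 8, 9.
Check ◇r at each: 1→ok, 3→ok, 6→ok, 8→ok, 9→ok.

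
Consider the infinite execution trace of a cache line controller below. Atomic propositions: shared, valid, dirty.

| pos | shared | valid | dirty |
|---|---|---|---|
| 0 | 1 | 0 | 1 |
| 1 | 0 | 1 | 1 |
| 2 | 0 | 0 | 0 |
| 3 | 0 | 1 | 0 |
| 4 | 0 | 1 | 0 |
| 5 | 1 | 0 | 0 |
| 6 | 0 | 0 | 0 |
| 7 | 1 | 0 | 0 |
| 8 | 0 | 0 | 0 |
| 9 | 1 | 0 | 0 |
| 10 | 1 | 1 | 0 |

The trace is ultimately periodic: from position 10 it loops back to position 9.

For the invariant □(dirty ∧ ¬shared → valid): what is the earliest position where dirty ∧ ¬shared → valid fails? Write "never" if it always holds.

dirty ∧ ¬shared → valid holds at every position 0..10, and those are all the positions the trace ever visits, so the invariant □(dirty ∧ ¬shared → valid) is never violated.

never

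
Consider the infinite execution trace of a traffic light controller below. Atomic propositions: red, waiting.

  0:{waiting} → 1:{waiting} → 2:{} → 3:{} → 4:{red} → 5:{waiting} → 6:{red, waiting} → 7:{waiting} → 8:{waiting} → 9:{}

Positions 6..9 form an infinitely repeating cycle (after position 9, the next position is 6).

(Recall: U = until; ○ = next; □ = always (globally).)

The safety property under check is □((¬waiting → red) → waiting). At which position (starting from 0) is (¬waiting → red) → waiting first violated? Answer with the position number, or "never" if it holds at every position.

Check (¬waiting → red) → waiting at each position in order: 0 ✓, 1 ✓, 2 ✓, 3 ✓.
At position 4 the labels are {red}, so (¬waiting → red) → waiting is false there. This is the first violation.

4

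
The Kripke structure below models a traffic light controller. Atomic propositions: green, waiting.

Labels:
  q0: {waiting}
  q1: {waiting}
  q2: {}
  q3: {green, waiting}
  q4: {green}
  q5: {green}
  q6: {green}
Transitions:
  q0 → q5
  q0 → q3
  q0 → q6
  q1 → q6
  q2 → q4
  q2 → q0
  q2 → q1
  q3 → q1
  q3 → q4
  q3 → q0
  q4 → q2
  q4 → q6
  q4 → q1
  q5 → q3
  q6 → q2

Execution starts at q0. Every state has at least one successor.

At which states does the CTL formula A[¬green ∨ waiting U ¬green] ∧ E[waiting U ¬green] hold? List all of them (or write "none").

States satisfying ¬green ∨ waiting: {q0, q1, q2, q3}.
States satisfying ¬green: {q0, q1, q2}.
States satisfying A[¬green ∨ waiting U ¬green]: {q0, q1, q2}.
States satisfying waiting: {q0, q1, q3}.
States satisfying E[waiting U ¬green]: {q0, q1, q2, q3}.
States satisfying A[¬green ∨ waiting U ¬green] ∧ E[waiting U ¬green]: {q0, q1, q2}.

{q0, q1, q2}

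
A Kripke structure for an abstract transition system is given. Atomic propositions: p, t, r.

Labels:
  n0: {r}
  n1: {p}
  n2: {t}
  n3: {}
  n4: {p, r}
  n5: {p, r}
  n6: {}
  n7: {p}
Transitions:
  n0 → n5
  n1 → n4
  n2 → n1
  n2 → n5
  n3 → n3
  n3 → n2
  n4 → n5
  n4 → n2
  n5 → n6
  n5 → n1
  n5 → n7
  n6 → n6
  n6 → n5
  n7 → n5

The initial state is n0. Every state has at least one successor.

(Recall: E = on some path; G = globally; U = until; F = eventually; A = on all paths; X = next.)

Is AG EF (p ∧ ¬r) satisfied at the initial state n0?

States satisfying EF (p ∧ ¬r): {n0, n1, n2, n3, n4, n5, n6, n7}.
States satisfying AG EF (p ∧ ¬r): {n0, n1, n2, n3, n4, n5, n6, n7}.
Every state reachable from n0 satisfies EF (p ∧ ¬r).
n0 ∈ Sat(AG EF (p ∧ ¬r)).

Holds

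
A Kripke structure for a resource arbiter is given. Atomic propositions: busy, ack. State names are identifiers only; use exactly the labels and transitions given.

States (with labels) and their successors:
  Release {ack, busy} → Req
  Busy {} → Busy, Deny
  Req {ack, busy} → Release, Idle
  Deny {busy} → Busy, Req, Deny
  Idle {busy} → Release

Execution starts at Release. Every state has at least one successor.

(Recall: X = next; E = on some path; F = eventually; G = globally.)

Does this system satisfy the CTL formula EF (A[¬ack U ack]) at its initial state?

Yes

States satisfying A[¬ack U ack]: {Release, Req, Idle}.
States satisfying EF (A[¬ack U ack]): {Release, Busy, Req, Deny, Idle}.
Some path from Release reaches a state where A[¬ack U ack] holds.
Release ∈ Sat(EF (A[¬ack U ack])).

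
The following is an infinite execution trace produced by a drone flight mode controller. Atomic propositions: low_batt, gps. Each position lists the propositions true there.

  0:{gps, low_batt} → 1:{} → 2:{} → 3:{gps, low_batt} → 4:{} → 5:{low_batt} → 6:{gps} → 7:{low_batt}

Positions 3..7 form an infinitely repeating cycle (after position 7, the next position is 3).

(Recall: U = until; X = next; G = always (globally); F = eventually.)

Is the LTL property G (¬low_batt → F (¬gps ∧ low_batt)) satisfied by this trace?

¬low_batt → F (¬gps ∧ low_batt) holds at every position 0..7, and those are all positions ever visited, so G (¬low_batt → F (¬gps ∧ low_batt)) holds.
Positions where ¬low_batt holds: 1, 2, 4, 6.
Check F (¬gps ∧ low_batt) at each: 1→ok, 2→ok, 4→ok, 6→ok.

Yes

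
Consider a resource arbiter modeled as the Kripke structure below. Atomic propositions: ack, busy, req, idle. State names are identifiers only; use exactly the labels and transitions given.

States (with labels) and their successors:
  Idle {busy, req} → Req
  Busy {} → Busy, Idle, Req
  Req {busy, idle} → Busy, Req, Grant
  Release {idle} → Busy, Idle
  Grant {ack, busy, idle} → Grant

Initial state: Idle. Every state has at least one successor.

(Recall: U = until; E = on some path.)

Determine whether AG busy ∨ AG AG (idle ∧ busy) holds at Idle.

Violated

States satisfying busy: {Idle, Req, Grant}.
States satisfying AG busy: {Grant}.
States satisfying AG (idle ∧ busy): {Grant}.
States satisfying AG AG (idle ∧ busy): {Grant}.
States satisfying AG busy ∨ AG AG (idle ∧ busy): {Grant}.
Idle ∉ Sat(AG busy ∨ AG AG (idle ∧ busy)).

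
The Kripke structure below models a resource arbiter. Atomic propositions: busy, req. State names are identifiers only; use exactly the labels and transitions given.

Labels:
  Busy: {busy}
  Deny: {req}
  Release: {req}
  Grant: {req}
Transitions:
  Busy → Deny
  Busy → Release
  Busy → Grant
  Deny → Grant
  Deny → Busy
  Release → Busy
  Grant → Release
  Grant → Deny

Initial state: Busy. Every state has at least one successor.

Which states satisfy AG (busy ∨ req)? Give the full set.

States satisfying busy ∨ req: {Busy, Deny, Release, Grant}.
States satisfying AG (busy ∨ req): {Busy, Deny, Release, Grant}.

{Busy, Deny, Release, Grant}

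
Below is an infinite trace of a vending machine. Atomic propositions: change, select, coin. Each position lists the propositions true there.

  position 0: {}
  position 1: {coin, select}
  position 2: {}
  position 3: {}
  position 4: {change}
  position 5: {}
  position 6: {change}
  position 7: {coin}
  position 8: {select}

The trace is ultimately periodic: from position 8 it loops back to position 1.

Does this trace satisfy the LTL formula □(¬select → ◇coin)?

Yes

¬select → ◇coin holds at every position 0..8, and those are all positions ever visited, so □(¬select → ◇coin) holds.
Positions where ¬select holds: 0, 2, 3, 4, 5, 6, 7.
Check ◇coin at each: 0→ok, 2→ok, 3→ok, 4→ok, 5→ok, 6→ok, 7→ok.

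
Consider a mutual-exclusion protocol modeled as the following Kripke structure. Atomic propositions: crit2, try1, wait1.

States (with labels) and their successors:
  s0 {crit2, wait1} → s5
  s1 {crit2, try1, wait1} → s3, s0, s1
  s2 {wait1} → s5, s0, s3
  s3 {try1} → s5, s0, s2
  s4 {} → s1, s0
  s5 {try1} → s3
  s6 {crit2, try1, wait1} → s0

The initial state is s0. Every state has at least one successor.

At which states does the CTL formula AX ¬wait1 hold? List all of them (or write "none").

{s0, s5}

States satisfying ¬wait1: {s3, s4, s5}.
States satisfying AX ¬wait1: {s0, s5}.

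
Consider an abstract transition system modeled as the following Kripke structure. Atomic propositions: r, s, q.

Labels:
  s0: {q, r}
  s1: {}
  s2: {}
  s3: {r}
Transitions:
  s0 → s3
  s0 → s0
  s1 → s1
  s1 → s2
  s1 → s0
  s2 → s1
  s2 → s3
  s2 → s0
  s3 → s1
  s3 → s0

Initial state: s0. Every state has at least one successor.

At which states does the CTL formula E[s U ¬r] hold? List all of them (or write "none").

States satisfying s: ∅.
States satisfying ¬r: {s1, s2}.
States satisfying E[s U ¬r]: {s1, s2}.

{s1, s2}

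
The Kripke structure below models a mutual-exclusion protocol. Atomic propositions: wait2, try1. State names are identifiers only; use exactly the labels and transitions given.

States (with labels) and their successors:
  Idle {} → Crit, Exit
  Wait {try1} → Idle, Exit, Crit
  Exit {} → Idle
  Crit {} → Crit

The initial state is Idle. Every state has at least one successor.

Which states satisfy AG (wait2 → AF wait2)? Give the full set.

States satisfying wait2 → AF wait2: {Idle, Wait, Exit, Crit}.
States satisfying AG (wait2 → AF wait2): {Idle, Wait, Exit, Crit}.

{Idle, Wait, Exit, Crit}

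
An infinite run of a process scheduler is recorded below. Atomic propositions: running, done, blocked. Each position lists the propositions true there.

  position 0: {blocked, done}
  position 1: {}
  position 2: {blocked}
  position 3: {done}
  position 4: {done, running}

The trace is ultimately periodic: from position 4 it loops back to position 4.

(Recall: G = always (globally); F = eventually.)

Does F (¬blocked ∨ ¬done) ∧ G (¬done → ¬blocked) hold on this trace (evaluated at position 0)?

¬blocked ∨ ¬done holds at position 1, which is reachable from 0, so F (¬blocked ∨ ¬done) holds.
¬done → ¬blocked must hold at every position from 0 onward. It fails at position 2, so G (¬done → ¬blocked) is false.
Positions where ¬done holds: 1, 2.
Check ¬blocked at each: 1→ok, 2→fails.
At position 0: F (¬blocked ∨ ¬done) is true; G (¬done → ¬blocked) is false; so F (¬blocked ∨ ¬done) ∧ G (¬done → ¬blocked) is false.

Does not hold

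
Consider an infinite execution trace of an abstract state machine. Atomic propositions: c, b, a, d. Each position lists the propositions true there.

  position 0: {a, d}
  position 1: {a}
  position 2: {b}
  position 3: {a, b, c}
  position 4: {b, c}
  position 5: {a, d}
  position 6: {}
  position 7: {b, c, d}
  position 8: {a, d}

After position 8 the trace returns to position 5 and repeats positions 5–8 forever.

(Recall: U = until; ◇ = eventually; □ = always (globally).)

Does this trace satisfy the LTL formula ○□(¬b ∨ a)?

The position after 0 is 1; □(¬b ∨ a) is false there.

Does not hold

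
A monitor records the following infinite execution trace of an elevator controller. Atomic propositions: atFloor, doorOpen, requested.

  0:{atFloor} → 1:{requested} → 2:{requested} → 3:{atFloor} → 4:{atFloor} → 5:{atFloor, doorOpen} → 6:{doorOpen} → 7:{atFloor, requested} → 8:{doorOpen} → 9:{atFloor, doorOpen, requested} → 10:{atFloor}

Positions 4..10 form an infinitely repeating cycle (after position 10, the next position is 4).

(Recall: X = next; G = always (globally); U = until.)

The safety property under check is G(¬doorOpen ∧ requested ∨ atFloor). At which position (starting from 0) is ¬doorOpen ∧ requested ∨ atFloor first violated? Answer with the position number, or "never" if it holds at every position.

6

Check ¬doorOpen ∧ requested ∨ atFloor at each position in order: 0 ✓, 1 ✓, 2 ✓, 3 ✓, 4 ✓, 5 ✓.
At position 6 the labels are {doorOpen}, so ¬doorOpen ∧ requested ∨ atFloor is false there. This is the first violation.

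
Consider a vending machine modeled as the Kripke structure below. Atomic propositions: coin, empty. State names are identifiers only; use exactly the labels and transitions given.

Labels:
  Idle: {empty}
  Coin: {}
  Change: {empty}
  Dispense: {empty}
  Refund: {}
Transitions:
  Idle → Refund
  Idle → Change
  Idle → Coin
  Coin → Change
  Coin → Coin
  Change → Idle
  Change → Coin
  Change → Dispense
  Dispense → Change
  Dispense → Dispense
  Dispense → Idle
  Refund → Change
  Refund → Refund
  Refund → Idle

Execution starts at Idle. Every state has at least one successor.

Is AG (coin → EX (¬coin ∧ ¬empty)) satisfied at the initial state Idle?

Satisfied

States satisfying coin → EX (¬coin ∧ ¬empty): {Idle, Coin, Change, Dispense, Refund}.
States satisfying AG (coin → EX (¬coin ∧ ¬empty)): {Idle, Coin, Change, Dispense, Refund}.
Every state reachable from Idle satisfies coin → EX (¬coin ∧ ¬empty).
Idle ∈ Sat(AG (coin → EX (¬coin ∧ ¬empty))).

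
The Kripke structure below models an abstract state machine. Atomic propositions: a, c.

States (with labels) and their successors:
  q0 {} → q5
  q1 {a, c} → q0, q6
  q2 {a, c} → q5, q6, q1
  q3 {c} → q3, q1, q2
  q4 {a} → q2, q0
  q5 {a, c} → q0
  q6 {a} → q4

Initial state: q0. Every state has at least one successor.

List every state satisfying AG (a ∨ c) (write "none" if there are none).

States satisfying a ∨ c: {q1, q2, q3, q4, q5, q6}.
States satisfying AG (a ∨ c): ∅.

none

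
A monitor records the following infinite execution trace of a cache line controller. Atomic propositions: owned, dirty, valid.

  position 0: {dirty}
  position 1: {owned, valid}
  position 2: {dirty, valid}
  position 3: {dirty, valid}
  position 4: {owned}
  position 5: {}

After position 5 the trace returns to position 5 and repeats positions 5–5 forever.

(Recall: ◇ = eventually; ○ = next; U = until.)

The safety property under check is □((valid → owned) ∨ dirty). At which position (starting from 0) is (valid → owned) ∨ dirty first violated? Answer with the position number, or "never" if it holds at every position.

(valid → owned) ∨ dirty holds at every position 0..5, and those are all the positions the trace ever visits, so the invariant □((valid → owned) ∨ dirty) is never violated.

never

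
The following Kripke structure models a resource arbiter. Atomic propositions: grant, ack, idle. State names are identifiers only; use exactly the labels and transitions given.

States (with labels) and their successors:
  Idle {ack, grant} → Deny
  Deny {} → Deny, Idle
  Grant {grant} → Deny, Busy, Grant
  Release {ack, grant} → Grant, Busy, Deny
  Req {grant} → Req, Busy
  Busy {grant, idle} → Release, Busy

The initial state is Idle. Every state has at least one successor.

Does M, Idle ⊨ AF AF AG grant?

No

States satisfying AF AG grant: ∅.
States satisfying AF AF AG grant: ∅.
There is a path from Idle along which AF AG grant never holds.
Idle ∉ Sat(AF AF AG grant).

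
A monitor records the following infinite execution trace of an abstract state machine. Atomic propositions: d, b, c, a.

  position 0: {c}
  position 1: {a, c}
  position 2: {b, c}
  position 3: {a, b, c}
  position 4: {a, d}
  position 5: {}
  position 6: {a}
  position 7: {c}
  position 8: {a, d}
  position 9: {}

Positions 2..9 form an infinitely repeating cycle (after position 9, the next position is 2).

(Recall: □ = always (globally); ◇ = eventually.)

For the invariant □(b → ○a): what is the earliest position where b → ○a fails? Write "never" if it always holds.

never

b → ○a holds at every position 0..9, and those are all the positions the trace ever visits, so the invariant □(b → ○a) is never violated.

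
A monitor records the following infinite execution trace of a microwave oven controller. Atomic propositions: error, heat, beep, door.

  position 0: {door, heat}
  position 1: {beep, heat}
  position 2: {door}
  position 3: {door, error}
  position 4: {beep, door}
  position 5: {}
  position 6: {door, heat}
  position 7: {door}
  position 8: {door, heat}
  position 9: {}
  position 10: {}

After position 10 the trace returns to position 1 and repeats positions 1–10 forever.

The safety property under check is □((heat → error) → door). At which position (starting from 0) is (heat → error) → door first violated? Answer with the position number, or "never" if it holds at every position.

5

Check (heat → error) → door at each position in order: 0 ✓, 1 ✓, 2 ✓, 3 ✓, 4 ✓.
At position 5 the labels are {}, so (heat → error) → door is false there. This is the first violation.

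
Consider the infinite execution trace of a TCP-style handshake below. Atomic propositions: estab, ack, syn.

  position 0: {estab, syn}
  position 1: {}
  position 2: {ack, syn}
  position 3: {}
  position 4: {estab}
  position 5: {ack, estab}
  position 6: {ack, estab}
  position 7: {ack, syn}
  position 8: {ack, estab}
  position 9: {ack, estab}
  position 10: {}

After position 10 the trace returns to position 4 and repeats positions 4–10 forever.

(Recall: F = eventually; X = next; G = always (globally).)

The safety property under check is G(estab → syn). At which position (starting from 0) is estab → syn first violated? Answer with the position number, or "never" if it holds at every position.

4

Check estab → syn at each position in order: 0 ✓, 1 ✓, 2 ✓, 3 ✓.
At position 4 the labels are {estab}, so estab → syn is false there. This is the first violation.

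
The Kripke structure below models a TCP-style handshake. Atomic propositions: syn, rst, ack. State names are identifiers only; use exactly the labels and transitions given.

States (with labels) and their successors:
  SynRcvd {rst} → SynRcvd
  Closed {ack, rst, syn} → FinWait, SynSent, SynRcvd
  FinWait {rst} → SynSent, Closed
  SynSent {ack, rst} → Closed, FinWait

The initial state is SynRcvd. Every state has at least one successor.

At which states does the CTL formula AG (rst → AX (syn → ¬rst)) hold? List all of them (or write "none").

{SynRcvd}

States satisfying rst → AX (syn → ¬rst): {SynRcvd, Closed}.
States satisfying AG (rst → AX (syn → ¬rst)): {SynRcvd}.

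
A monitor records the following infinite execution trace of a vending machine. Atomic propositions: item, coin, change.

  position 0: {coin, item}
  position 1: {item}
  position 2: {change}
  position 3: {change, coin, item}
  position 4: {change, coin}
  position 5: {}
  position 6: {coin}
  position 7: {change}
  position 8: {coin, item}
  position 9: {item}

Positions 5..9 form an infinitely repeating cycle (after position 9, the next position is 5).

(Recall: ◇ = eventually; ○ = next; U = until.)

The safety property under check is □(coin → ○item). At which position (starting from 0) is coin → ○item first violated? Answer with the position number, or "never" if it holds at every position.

Check coin → ○item at each position in order: 0 ✓, 1 ✓, 2 ✓.
At position 3 the labels are {change, coin, item} and the next position 4 has {change, coin}, so coin → ○item is false there. This is the first violation.

3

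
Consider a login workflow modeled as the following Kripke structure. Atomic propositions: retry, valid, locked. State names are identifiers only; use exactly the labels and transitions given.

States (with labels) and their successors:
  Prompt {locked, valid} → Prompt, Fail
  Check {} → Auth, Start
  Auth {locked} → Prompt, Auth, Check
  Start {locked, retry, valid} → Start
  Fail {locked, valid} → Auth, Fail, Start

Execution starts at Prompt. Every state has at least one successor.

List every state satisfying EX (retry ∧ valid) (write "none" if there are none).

{Check, Start, Fail}

States satisfying retry ∧ valid: {Start}.
States satisfying EX (retry ∧ valid): {Check, Start, Fail}.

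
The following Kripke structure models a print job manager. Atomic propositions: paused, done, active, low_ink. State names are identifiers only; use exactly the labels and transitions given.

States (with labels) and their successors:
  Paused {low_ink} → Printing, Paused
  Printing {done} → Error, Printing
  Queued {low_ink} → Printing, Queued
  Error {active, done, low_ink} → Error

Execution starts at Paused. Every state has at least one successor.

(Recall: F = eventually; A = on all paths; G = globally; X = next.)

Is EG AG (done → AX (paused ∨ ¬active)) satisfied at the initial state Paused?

Violated

States satisfying AG (done → AX (paused ∨ ¬active)): ∅.
States satisfying EG AG (done → AX (paused ∨ ¬active)): ∅.
No suitable path/successor from Paused witnesses the formula.
Paused ∉ Sat(EG AG (done → AX (paused ∨ ¬active))).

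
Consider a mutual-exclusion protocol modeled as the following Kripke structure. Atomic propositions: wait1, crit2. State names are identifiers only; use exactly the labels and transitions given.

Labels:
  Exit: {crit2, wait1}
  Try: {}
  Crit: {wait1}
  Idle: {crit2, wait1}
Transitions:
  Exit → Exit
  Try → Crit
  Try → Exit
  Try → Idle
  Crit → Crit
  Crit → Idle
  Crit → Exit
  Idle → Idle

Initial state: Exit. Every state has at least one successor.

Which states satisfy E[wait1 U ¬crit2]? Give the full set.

{Try, Crit}

States satisfying wait1: {Exit, Crit, Idle}.
States satisfying ¬crit2: {Try, Crit}.
States satisfying E[wait1 U ¬crit2]: {Try, Crit}.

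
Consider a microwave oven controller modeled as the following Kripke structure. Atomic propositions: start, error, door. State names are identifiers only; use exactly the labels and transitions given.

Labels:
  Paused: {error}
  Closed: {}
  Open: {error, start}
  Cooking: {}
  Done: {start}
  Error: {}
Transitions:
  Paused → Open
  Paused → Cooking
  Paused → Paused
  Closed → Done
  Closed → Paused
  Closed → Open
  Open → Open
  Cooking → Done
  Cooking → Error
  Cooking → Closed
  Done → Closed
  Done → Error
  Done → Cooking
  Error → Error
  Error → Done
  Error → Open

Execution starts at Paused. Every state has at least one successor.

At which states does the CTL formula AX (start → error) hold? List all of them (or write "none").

States satisfying start → error: {Paused, Closed, Open, Cooking, Error}.
States satisfying AX (start → error): {Paused, Open, Done}.

{Paused, Open, Done}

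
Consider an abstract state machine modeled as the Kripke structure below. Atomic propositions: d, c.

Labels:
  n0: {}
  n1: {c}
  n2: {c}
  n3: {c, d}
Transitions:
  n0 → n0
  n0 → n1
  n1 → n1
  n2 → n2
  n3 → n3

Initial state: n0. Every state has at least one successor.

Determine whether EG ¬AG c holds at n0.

States satisfying ¬AG c: {n0}.
States satisfying EG ¬AG c: {n0}.
n0 ∈ Sat(EG ¬AG c).

Satisfied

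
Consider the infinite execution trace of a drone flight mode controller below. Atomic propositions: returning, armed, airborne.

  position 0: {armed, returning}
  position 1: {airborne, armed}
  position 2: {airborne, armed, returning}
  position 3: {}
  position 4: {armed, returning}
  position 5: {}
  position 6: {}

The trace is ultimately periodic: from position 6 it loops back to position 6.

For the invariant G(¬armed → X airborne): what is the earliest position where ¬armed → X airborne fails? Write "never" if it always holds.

Check ¬armed → X airborne at each position in order: 0 ✓, 1 ✓, 2 ✓.
At position 3 the labels are {} and the next position 4 has {armed, returning}, so ¬armed → X airborne is false there. This is the first violation.

3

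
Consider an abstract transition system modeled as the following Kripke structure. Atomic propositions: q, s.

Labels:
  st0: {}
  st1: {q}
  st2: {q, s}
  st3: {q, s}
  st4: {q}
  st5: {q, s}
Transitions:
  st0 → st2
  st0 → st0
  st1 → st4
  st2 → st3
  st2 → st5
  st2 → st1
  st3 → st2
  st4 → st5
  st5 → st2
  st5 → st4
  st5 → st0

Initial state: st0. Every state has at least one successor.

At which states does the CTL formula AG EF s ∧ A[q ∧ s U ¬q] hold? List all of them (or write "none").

{st0}

States satisfying EF s: {st0, st1, st2, st3, st4, st5}.
States satisfying AG EF s: {st0, st1, st2, st3, st4, st5}.
States satisfying q ∧ s: {st2, st3, st5}.
States satisfying ¬q: {st0}.
States satisfying A[q ∧ s U ¬q]: {st0}.
States satisfying AG EF s ∧ A[q ∧ s U ¬q]: {st0}.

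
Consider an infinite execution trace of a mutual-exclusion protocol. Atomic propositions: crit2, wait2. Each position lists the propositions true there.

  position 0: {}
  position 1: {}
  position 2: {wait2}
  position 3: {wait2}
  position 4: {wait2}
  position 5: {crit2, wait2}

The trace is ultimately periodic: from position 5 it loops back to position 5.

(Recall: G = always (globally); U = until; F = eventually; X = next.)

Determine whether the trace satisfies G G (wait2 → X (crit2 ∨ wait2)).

G (wait2 → X (crit2 ∨ wait2)) holds at every position 0..5, and those are all positions ever visited, so G G (wait2 → X (crit2 ∨ wait2)) holds.

Holds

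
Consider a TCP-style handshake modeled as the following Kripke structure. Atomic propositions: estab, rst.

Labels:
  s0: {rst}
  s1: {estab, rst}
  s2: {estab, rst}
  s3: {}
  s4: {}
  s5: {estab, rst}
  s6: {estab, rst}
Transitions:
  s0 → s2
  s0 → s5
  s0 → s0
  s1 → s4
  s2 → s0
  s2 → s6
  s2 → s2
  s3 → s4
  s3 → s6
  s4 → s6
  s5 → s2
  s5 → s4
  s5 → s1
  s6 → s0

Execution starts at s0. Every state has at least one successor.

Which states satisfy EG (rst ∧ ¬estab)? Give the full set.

{s0}

States satisfying rst ∧ ¬estab: {s0}.
States satisfying EG (rst ∧ ¬estab): {s0}.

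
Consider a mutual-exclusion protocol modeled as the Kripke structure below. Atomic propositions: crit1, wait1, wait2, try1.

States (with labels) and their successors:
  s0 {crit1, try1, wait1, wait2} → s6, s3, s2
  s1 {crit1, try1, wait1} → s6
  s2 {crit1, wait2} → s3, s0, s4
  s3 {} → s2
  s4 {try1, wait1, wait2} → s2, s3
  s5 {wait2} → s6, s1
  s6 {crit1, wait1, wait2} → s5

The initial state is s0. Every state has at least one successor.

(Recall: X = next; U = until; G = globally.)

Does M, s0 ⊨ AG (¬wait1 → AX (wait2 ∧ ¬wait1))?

States satisfying ¬wait1 → AX (wait2 ∧ ¬wait1): {s0, s1, s3, s4, s6}.
States satisfying AG (¬wait1 → AX (wait2 ∧ ¬wait1)): ∅.
s2 is reachable from s0 and violates ¬wait1 → AX (wait2 ∧ ¬wait1), so AG fails at s0.
s0 ∉ Sat(AG (¬wait1 → AX (wait2 ∧ ¬wait1))).

Violated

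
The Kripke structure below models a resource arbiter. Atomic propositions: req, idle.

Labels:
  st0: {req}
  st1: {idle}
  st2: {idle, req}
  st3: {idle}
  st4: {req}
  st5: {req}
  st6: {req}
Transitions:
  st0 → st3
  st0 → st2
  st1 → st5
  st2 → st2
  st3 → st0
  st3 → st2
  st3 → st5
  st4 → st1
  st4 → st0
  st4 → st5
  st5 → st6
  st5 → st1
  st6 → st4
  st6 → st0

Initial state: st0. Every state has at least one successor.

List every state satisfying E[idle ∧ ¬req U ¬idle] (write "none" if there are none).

States satisfying idle ∧ ¬req: {st1, st3}.
States satisfying ¬idle: {st0, st4, st5, st6}.
States satisfying E[idle ∧ ¬req U ¬idle]: {st0, st1, st3, st4, st5, st6}.

{st0, st1, st3, st4, st5, st6}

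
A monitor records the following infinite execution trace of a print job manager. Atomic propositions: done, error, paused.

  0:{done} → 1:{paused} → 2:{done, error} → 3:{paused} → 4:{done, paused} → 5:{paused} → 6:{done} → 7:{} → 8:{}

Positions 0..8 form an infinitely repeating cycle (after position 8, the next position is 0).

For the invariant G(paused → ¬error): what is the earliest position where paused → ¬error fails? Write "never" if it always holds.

paused → ¬error holds at every position 0..8, and those are all the positions the trace ever visits, so the invariant G(paused → ¬error) is never violated.

never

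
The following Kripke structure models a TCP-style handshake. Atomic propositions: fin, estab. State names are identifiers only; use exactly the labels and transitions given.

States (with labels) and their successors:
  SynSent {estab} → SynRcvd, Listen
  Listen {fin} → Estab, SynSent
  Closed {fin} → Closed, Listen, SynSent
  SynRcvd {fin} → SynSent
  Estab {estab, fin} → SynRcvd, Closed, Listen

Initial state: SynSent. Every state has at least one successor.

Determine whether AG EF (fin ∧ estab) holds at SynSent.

Satisfied

States satisfying EF (fin ∧ estab): {SynSent, Listen, Closed, SynRcvd, Estab}.
States satisfying AG EF (fin ∧ estab): {SynSent, Listen, Closed, SynRcvd, Estab}.
Every state reachable from SynSent satisfies EF (fin ∧ estab).
SynSent ∈ Sat(AG EF (fin ∧ estab)).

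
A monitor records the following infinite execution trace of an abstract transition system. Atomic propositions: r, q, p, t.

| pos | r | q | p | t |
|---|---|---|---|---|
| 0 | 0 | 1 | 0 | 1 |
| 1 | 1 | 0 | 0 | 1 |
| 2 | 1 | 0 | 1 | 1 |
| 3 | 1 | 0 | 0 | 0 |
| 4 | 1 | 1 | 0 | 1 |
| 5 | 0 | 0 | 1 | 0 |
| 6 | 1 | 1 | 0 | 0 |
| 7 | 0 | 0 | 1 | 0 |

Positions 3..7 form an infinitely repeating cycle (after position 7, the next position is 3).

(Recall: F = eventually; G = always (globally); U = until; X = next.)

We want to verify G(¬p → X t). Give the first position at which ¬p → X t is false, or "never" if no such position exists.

Check ¬p → X t at each position in order: 0 ✓, 1 ✓, 2 ✓, 3 ✓.
At position 4 the labels are {q, r, t} and the next position 5 has {p}, so ¬p → X t is false there. This is the first violation.

4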